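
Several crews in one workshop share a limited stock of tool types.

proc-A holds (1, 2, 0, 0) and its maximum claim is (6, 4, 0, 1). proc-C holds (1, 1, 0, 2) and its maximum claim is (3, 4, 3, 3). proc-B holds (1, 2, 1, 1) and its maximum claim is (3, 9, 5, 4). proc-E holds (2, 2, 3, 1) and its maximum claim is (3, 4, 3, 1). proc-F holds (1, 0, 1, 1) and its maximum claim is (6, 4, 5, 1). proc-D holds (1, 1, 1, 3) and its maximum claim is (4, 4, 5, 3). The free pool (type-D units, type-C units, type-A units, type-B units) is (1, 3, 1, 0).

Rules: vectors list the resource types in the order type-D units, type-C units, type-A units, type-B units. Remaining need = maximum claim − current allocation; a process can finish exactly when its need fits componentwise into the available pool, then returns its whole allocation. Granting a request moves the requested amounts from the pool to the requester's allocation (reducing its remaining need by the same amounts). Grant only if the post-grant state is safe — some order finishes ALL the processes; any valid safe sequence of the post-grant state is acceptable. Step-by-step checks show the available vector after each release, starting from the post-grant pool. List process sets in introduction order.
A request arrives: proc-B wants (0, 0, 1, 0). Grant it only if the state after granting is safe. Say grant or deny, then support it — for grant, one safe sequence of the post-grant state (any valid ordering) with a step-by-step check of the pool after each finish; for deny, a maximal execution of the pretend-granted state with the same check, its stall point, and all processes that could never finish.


DENY — the pretend-granted state is unsafe.
Key observation: after proc-E, proc-C the pool peaks at (4, 6, 3, 3), and each blocked process is short somewhere: proc-A on type-D units; proc-B on type-C units; proc-F on type-D units, type-A units; proc-D on type-A units.
After a pretend grant, a maximal execution: proc-E, proc-C — then nothing else fits. Verifying each step:
  pool = (1, 3, 0, 0)
  proc-E: need (1, 2, 0, 0) fits (1, 3, 0, 0); releases (2, 2, 3, 1), pool now (3, 5, 3, 1)
  proc-C: need (2, 3, 3, 1) fits (3, 5, 3, 1); releases (1, 1, 0, 2), pool now (4, 6, 3, 3)
  blocked: proc-A wants (5, 2, 0, 1), pool (4, 6, 3, 3) — not enough type-D units
  blocked: proc-B wants (2, 7, 3, 3), pool (4, 6, 3, 3) — not enough type-C units
  blocked: proc-F wants (5, 4, 4, 0), pool (4, 6, 3, 3) — not enough type-D units and type-A units
  blocked: proc-D wants (3, 3, 4, 0), pool (4, 6, 3, 3) — not enough type-A units
Processes that could never finish after the grant: proc-A, proc-B, proc-F and proc-D.


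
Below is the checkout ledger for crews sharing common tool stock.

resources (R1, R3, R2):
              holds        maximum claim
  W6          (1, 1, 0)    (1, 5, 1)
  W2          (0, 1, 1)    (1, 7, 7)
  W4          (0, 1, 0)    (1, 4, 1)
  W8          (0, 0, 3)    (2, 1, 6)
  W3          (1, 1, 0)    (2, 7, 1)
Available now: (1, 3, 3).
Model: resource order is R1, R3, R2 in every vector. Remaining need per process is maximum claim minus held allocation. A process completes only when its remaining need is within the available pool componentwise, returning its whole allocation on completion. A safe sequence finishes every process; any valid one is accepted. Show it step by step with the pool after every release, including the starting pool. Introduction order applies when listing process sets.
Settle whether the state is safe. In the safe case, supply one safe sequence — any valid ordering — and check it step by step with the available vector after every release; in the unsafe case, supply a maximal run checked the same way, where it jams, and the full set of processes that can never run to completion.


UNSAFE — no complete ordering exists.
Key observation: the wall is R3: completing W4, W6, W8 brings the pool only to (2, 5, 6), and all the rest need more.
Going as far as possible: W4, W6, W8; after that, nothing fits. Verifying each step:
  pool = (1, 3, 3)
  run W4 (needs (1, 3, 1), free (1, 3, 3)); after release of (0, 1, 0) the pool is (1, 4, 3)
  run W6 (needs (0, 4, 1), free (1, 4, 3)); after release of (1, 1, 0) the pool is (2, 5, 3)
  run W8 (needs (2, 1, 3), free (2, 5, 3)); after release of (0, 0, 3) the pool is (2, 5, 6)
  W2 cannot run: need (1, 6, 6) vs free (2, 5, 6) (insufficient R3)
  W3 cannot run: need (1, 6, 1) vs free (2, 5, 6) (insufficient R3)
Permanently blocked: W2 and W3.


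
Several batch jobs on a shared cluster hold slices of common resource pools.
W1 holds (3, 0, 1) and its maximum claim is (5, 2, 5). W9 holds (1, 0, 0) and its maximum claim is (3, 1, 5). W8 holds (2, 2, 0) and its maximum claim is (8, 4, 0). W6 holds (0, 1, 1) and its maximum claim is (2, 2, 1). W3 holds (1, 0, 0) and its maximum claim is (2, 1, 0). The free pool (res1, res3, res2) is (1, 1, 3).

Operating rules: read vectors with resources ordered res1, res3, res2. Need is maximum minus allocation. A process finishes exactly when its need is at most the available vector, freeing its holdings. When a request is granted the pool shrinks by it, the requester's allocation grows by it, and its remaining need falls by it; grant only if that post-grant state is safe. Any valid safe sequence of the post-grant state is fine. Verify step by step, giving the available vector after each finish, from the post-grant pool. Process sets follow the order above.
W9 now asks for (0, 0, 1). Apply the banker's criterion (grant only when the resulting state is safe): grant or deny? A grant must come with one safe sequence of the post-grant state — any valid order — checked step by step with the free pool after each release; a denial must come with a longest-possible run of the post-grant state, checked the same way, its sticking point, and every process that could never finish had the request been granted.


DENY. Granting would leave the state unsafe.
Key observation: after W3, W6 the pool peaks at (2, 2, 3), and each blocked process is short somewhere: W1 on res2; W9 on res2; W8 on res1.
Pretend the grant happened; the run W3, W6 goes as far as possible. Check, step by step:
  pool = (1, 1, 2)
  W3 needs (1, 1, 0) <= (1, 1, 2) -> finishes; pool += (1, 0, 0) = (2, 1, 2)
  W6 needs (2, 1, 0) <= (2, 1, 2) -> finishes; pool += (0, 1, 1) = (2, 2, 3)
  blocked: W1 wants (2, 2, 4), pool (2, 2, 3) — not enough res2
  blocked: W9 wants (2, 1, 4), pool (2, 2, 3) — not enough res2
  blocked: W8 wants (6, 2, 0), pool (2, 2, 3) — not enough res1
Post-grant, the permanently blocked set is W1, W9 and W8.


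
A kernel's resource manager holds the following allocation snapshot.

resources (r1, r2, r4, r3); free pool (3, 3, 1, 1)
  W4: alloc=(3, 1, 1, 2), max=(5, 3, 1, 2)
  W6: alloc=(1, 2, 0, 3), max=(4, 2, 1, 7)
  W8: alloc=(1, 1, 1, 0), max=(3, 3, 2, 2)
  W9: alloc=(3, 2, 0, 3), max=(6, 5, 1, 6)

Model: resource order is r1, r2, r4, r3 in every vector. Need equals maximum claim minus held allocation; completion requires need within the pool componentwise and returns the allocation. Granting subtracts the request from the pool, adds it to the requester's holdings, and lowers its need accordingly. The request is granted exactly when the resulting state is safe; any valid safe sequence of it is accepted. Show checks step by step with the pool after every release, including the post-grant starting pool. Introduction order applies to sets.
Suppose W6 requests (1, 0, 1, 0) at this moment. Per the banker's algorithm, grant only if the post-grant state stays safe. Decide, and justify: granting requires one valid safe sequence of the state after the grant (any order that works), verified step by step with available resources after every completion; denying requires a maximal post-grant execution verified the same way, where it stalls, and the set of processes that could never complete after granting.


GRANT. The post-grant state is safe; one safe sequence: W4, W8, W9, W6.
Key observation: (2, 3, 0, 1) free after granting still covers W4 first, and each release covers the next.
Verifying the post-grant state step by step:
  pool = (2, 3, 0, 1)
  W4: need (2, 2, 0, 0) fits (2, 3, 0, 1); releases (3, 1, 1, 2), pool now (5, 4, 1, 3)
  W8: need (2, 2, 1, 2) fits (5, 4, 1, 3); releases (1, 1, 1, 0), pool now (6, 5, 2, 3)
  W9: need (3, 3, 1, 3) fits (6, 5, 2, 3); releases (3, 2, 0, 3), pool now (9, 7, 2, 6)
  W6: need (2, 0, 0, 4) fits (9, 7, 2, 6); releases (2, 2, 1, 3), pool now (11, 9, 3, 9)


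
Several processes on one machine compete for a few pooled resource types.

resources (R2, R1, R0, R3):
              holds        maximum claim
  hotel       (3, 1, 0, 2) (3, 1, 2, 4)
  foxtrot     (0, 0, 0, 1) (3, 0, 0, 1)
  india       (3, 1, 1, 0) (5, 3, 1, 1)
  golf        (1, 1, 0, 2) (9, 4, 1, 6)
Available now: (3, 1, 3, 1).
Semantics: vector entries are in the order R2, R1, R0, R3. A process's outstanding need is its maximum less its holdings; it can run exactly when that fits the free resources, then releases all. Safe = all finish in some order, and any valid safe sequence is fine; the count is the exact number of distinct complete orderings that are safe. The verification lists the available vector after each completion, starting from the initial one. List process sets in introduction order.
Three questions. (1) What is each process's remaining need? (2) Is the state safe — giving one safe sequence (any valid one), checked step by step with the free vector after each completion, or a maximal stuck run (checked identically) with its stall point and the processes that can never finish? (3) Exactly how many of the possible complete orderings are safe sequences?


(1) Need matrix, components ordered R2, R1, R0, R3:
  hotel: (0, 0, 2, 2)
  foxtrot: (3, 0, 0, 0)
  india: (2, 2, 0, 1)
  golf: (8, 3, 1, 4)
(2) SAFE, for example via the order foxtrot, hotel, india, golf.
Key observation: reading the order forward, foxtrot is the first process whose need (3, 0, 0, 0) meets the free pool (3, 1, 3, 1) exactly on a resource it requests.
Check, step by step:
  pool = (3, 1, 3, 1)
  foxtrot: need (3, 0, 0, 0) fits (3, 1, 3, 1); releases (0, 0, 0, 1), pool now (3, 1, 3, 2)
  hotel: need (0, 0, 2, 2) fits (3, 1, 3, 2); releases (3, 1, 0, 2), pool now (6, 2, 3, 4)
  india: need (2, 2, 0, 1) fits (6, 2, 3, 4); releases (3, 1, 1, 0), pool now (9, 3, 4, 4)
  golf: need (8, 3, 1, 4) fits (9, 3, 4, 4); releases (1, 1, 0, 2), pool now (10, 4, 4, 6)
(3) Exactly 1 of the possible complete orderings is a safe sequence.


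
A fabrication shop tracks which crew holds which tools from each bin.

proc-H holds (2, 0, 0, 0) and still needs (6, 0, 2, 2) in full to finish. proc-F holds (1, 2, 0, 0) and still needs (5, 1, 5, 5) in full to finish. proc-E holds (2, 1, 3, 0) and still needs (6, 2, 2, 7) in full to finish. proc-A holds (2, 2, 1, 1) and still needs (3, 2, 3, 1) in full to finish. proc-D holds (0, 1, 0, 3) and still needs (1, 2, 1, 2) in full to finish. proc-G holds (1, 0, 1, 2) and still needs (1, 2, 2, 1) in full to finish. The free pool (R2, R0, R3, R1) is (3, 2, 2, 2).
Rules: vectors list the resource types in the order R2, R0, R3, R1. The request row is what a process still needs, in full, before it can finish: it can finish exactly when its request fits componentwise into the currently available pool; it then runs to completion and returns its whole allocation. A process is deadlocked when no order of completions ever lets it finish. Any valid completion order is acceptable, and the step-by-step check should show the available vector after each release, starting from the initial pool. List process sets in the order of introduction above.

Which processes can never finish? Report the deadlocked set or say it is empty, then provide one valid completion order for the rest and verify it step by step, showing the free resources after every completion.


No process is deadlocked.
Key observation: there is always a runnable process — proc-G first — so the state unwinds completely.
A valid finishing order for the others: proc-G, proc-A, proc-D, proc-E, proc-H, proc-F. Check, step by step:
  pool = (3, 2, 2, 2)
  proc-G: need (1, 2, 2, 1) fits (3, 2, 2, 2); releases (1, 0, 1, 2), pool now (4, 2, 3, 4)
  proc-A: need (3, 2, 3, 1) fits (4, 2, 3, 4); releases (2, 2, 1, 1), pool now (6, 4, 4, 5)
  proc-D: need (1, 2, 1, 2) fits (6, 4, 4, 5); releases (0, 1, 0, 3), pool now (6, 5, 4, 8)
  proc-E: need (6, 2, 2, 7) fits (6, 5, 4, 8); releases (2, 1, 3, 0), pool now (8, 6, 7, 8)
  proc-H: need (6, 0, 2, 2) fits (8, 6, 7, 8); releases (2, 0, 0, 0), pool now (10, 6, 7, 8)
  proc-F: need (5, 1, 5, 5) fits (10, 6, 7, 8); releases (1, 2, 0, 0), pool now (11, 8, 7, 8)


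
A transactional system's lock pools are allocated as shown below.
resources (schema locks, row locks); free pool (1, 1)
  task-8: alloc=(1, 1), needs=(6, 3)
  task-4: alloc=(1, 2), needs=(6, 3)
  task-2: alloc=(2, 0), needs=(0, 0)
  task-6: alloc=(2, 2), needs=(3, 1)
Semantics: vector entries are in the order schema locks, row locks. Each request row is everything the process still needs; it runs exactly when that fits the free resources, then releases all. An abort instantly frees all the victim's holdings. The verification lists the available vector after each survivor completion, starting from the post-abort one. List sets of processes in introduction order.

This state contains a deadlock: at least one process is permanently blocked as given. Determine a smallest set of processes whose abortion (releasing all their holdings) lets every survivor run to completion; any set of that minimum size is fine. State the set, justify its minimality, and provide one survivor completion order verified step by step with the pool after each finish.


Minimum abort set: task-8.
Key observation: task-4 had no path to completion before; after the abort of task-8 ((1, 1) returned), step 3 is where it fits.
Minimality: the empty abort set fails — the state is deadlocked as it stands.
One survivor order: task-2, task-6, task-4. Check, step by step (post-abort pool first):
  pool = (2, 2)
  task-2 needs (0, 0) <= (2, 2) -> finishes; pool += (2, 0) = (4, 2)
  task-6 needs (3, 1) <= (4, 2) -> finishes; pool += (2, 2) = (6, 4)
  task-4 needs (6, 3) <= (6, 4) -> finishes; pool += (1, 2) = (7, 6)


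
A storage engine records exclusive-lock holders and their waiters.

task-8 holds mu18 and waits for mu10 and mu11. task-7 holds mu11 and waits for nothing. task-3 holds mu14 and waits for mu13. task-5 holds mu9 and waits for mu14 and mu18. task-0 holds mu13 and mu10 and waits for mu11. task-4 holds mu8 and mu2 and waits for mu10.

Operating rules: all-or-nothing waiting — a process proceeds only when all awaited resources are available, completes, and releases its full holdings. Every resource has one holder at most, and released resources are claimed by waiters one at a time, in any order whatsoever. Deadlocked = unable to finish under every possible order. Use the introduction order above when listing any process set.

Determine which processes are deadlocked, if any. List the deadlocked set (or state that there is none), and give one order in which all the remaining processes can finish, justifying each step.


Nothing here is deadlocked.
Key observation: there is no circular wait here — follow any chain and it reaches a process that is free to run now.
The rest can finish in the order task-7, task-0, task-8, task-3, task-5, task-4.
Verifying each step:
  task-7 waits on nothing -> runs at once and releases mu11
  task-0: everything it awaited (mu11) is free; runs, freeing mu13 and mu10
  task-8: everything it awaited (mu10 and mu11) is free; runs, freeing mu18
  task-3: everything it awaited (mu13) is free; runs, freeing mu14
  task-5: everything it awaited (mu14 and mu18) is free; runs, freeing mu9
  task-4: everything it awaited (mu10) is free; runs, freeing mu8 and mu2


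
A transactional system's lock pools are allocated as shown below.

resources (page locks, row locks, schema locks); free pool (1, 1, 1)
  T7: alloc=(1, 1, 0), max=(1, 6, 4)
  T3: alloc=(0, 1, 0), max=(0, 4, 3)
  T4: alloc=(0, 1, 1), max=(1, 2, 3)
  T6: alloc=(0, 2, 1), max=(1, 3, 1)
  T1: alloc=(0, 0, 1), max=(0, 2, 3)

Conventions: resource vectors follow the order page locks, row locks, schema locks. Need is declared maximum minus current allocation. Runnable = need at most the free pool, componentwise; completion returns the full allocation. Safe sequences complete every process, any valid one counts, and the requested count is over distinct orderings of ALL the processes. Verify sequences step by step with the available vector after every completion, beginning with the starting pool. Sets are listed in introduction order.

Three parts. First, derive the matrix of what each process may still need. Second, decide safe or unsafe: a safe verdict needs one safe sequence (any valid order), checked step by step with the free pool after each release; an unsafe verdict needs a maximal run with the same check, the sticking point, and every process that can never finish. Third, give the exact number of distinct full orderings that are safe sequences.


(1) Need matrix, components ordered page locks, row locks, schema locks:
  T7: (0, 5, 4)
  T3: (0, 3, 3)
  T4: (1, 1, 2)
  T6: (1, 1, 0)
  T1: (0, 2, 2)
(2) SAFE. One safe sequence: T6, T1, T3, T4, T7.
Key observation: the order's first zero-slack moment is T6 ((1, 1, 0) needed, (1, 1, 1) free — a requested resource with nothing to spare).
Check, step by step:
  pool = (1, 1, 1)
  T6: need (1, 1, 0) fits (1, 1, 1); releases (0, 2, 1), pool now (1, 3, 2)
  T1: need (0, 2, 2) fits (1, 3, 2); releases (0, 0, 1), pool now (1, 3, 3)
  T3: need (0, 3, 3) fits (1, 3, 3); releases (0, 1, 0), pool now (1, 4, 3)
  T4: need (1, 1, 2) fits (1, 4, 3); releases (0, 1, 1), pool now (1, 5, 4)
  T7: need (0, 5, 4) fits (1, 5, 4); releases (1, 1, 0), pool now (2, 6, 4)
(3) Exactly 4 of the possible complete orderings are safe sequences.


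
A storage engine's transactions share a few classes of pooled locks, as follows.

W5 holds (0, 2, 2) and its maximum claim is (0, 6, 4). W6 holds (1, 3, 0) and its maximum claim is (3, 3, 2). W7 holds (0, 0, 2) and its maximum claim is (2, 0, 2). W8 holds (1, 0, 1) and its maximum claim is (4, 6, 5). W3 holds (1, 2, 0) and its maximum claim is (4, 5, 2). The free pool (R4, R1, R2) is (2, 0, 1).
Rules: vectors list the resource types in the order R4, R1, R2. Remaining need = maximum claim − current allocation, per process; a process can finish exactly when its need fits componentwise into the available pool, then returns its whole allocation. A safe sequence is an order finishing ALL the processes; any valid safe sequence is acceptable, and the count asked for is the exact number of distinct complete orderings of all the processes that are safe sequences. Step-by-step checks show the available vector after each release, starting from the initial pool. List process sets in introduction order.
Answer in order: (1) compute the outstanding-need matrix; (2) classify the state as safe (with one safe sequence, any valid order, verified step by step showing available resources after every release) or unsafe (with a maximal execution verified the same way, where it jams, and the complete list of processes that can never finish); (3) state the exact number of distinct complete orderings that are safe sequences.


(1) Outstanding need per process (order R4, R1, R2):
  W5: (0, 4, 2)
  W6: (2, 0, 2)
  W7: (2, 0, 0)
  W8: (3, 6, 4)
  W3: (3, 3, 2)
(2) The state is SAFE; one workable sequence: W7, W6, W3, W5, W8.
Key observation: the order's first zero-slack moment is W7 ((2, 0, 0) needed, (2, 0, 1) free — a requested resource with nothing to spare).
Walking it through:
  pool = (2, 0, 1)
  W7: need (2, 0, 0) fits (2, 0, 1); releases (0, 0, 2), pool now (2, 0, 3)
  W6: need (2, 0, 2) fits (2, 0, 3); releases (1, 3, 0), pool now (3, 3, 3)
  W3: need (3, 3, 2) fits (3, 3, 3); releases (1, 2, 0), pool now (4, 5, 3)
  W5: need (0, 4, 2) fits (4, 5, 3); releases (0, 2, 2), pool now (4, 7, 5)
  W8: need (3, 6, 4) fits (4, 7, 5); releases (1, 0, 1), pool now (5, 7, 6)
(3) The exact count: 1 of the possible complete orderings is a safe sequence.


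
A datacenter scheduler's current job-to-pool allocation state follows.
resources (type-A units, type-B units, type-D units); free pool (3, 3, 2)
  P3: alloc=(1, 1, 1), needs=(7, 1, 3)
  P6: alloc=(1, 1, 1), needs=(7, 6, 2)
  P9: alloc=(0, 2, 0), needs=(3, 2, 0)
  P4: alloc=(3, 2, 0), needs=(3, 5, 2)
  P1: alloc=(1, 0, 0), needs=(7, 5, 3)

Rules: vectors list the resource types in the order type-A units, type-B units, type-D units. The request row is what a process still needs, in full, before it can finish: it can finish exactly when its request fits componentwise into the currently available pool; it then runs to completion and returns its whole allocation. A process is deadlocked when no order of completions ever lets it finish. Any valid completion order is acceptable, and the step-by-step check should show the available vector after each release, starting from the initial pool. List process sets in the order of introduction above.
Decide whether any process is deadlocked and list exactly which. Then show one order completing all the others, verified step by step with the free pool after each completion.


Deadlocked: P3, P6 and P1.
Key observation: type-A units is the bottleneck — with P9, P4 done the pool holds (6, 7, 2), short of every remaining need.
The rest can finish in the order P9, P4. Check, step by step:
  pool = (3, 3, 2)
  run P9 (needs (3, 2, 0), free (3, 3, 2)); after release of (0, 2, 0) the pool is (3, 5, 2)
  run P4 (needs (3, 5, 2), free (3, 5, 2)); after release of (3, 2, 0) the pool is (6, 7, 2)
None of the blocked processes ever fits:
  P3 still needs (7, 1, 3) but only (6, 7, 2) is free — short on type-A units and type-D units
  P6 still needs (7, 6, 2) but only (6, 7, 2) is free — short on type-A units
  P1 still needs (7, 5, 3) but only (6, 7, 2) is free — short on type-A units and type-D units


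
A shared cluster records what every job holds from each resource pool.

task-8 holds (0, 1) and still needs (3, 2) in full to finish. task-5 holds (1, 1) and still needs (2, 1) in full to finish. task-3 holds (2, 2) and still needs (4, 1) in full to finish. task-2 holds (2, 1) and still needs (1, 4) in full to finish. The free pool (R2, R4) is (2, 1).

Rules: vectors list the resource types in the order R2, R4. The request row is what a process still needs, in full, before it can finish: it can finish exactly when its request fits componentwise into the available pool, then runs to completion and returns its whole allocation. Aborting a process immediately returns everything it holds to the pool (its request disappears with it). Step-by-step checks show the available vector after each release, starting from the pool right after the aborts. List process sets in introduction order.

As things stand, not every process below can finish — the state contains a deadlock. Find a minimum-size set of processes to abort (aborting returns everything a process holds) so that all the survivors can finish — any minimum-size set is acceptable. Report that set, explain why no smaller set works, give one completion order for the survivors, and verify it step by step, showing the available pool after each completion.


Minimum abort set: task-2.
Key observation: task-3 had no path to completion before; after the abort of task-2 ((2, 1) returned), step 1 is where it fits.
Minimality: the empty abort set fails — the state is deadlocked as it stands.
Survivors finish in the order: task-3, task-8, task-5. Walking it through (pool after the aborts first):
  pool = (4, 2)
  task-3: need (4, 1) fits (4, 2); releases (2, 2), pool now (6, 4)
  task-8: need (3, 2) fits (6, 4); releases (0, 1), pool now (6, 5)
  task-5: need (2, 1) fits (6, 5); releases (1, 1), pool now (7, 6)


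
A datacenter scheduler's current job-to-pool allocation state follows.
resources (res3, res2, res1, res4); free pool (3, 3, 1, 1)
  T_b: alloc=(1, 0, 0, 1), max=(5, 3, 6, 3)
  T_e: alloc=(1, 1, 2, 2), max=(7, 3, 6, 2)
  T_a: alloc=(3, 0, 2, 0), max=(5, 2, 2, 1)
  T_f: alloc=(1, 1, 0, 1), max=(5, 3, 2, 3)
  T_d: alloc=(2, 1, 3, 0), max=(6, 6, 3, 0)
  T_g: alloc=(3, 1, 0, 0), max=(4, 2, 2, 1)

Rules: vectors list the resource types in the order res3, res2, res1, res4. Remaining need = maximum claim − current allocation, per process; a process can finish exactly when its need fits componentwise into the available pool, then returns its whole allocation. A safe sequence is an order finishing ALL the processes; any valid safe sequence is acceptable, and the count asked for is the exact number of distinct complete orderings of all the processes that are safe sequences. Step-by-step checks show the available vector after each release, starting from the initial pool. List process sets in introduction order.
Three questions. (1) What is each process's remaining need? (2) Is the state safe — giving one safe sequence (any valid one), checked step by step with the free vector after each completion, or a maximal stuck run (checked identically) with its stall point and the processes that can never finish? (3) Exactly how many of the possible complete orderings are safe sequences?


(1) Remaining need (order res3, res2, res1, res4):
  T_b: (4, 3, 6, 2)
  T_e: (6, 2, 4, 0)
  T_a: (2, 2, 0, 1)
  T_f: (4, 2, 2, 2)
  T_d: (4, 5, 0, 0)
  T_g: (1, 1, 2, 1)
(2) UNSAFE.
Key observation: after T_a, T_g the pool peaks at (9, 4, 3, 1), and each blocked process is short somewhere: T_b on res1, res4; T_e on res1; T_f on res4; T_d on res2.
The run T_a, T_g cannot be extended any further. Verifying each step:
  pool = (3, 3, 1, 1)
  T_a: need (2, 2, 0, 1) fits (3, 3, 1, 1); releases (3, 0, 2, 0), pool now (6, 3, 3, 1)
  T_g: need (1, 1, 2, 1) fits (6, 3, 3, 1); releases (3, 1, 0, 0), pool now (9, 4, 3, 1)
  blocked: T_b wants (4, 3, 6, 2), pool (9, 4, 3, 1) — not enough res1 and res4
  blocked: T_e wants (6, 2, 4, 0), pool (9, 4, 3, 1) — not enough res1
  blocked: T_f wants (4, 2, 2, 2), pool (9, 4, 3, 1) — not enough res4
  blocked: T_d wants (4, 5, 0, 0), pool (9, 4, 3, 1) — not enough res2
Never able to finish: T_b, T_e, T_f and T_d.
(3) Exactly 0 of the possible complete orderings are safe sequences.


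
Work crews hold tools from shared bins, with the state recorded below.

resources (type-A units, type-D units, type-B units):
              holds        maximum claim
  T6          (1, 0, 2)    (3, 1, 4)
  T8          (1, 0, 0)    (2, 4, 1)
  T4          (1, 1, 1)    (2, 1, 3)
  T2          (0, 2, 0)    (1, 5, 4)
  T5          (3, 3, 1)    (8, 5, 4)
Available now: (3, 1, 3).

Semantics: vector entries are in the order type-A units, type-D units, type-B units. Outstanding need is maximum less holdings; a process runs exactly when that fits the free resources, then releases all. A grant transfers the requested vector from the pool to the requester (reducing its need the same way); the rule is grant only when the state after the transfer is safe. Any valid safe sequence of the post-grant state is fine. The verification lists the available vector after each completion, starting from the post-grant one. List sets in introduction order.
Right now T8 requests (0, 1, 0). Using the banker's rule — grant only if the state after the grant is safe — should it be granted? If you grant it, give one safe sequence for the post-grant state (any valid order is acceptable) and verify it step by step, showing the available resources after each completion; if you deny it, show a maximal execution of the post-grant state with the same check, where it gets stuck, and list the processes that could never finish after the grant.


DENY: after the grant no complete ordering would exist.
Key observation: the wall is type-D units: completing T4, T6 brings the pool only to (5, 1, 6), and all the rest need more.
Pretend the grant happened; the run T4, T6 goes as far as possible. Step-by-step check:
  pool = (3, 0, 3)
  T4 needs (1, 0, 2) <= (3, 0, 3) -> finishes; pool += (1, 1, 1) = (4, 1, 4)
  T6 needs (2, 1, 2) <= (4, 1, 4) -> finishes; pool += (1, 0, 2) = (5, 1, 6)
  blocked: T8 wants (1, 3, 1), pool (5, 1, 6) — not enough type-D units
  blocked: T2 wants (1, 3, 4), pool (5, 1, 6) — not enough type-D units
  blocked: T5 wants (5, 2, 3), pool (5, 1, 6) — not enough type-D units
Had the request been granted, T8, T2 and T5 could never finish.


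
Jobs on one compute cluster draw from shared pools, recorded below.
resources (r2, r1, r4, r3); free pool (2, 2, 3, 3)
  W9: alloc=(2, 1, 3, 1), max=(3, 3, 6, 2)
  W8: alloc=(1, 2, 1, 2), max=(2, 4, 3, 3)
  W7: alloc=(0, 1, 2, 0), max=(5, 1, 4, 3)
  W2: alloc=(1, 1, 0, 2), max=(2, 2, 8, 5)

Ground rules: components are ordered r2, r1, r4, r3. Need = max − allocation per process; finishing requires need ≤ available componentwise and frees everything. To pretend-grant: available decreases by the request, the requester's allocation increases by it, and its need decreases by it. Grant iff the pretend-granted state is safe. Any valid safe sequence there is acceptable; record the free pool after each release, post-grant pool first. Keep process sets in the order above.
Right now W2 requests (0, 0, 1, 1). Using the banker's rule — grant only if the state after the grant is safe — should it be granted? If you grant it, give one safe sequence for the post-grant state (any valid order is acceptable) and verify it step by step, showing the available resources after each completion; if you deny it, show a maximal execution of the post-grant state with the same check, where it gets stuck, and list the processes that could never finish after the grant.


GRANT — the state after the grant stays safe, e.g. via W8, W9, W7, W2.
Key observation: after the grant the pool drops to (2, 2, 2, 2), which still lets W8 finish first and unwind the rest.
Step-by-step check of the post-grant state:
  pool = (2, 2, 2, 2)
  W8 needs (1, 2, 2, 1) <= (2, 2, 2, 2) -> finishes; pool += (1, 2, 1, 2) = (3, 4, 3, 4)
  W9 needs (1, 2, 3, 1) <= (3, 4, 3, 4) -> finishes; pool += (2, 1, 3, 1) = (5, 5, 6, 5)
  W7 needs (5, 0, 2, 3) <= (5, 5, 6, 5) -> finishes; pool += (0, 1, 2, 0) = (5, 6, 8, 5)
  W2 needs (1, 1, 7, 2) <= (5, 6, 8, 5) -> finishes; pool += (1, 1, 1, 3) = (6, 7, 9, 8)


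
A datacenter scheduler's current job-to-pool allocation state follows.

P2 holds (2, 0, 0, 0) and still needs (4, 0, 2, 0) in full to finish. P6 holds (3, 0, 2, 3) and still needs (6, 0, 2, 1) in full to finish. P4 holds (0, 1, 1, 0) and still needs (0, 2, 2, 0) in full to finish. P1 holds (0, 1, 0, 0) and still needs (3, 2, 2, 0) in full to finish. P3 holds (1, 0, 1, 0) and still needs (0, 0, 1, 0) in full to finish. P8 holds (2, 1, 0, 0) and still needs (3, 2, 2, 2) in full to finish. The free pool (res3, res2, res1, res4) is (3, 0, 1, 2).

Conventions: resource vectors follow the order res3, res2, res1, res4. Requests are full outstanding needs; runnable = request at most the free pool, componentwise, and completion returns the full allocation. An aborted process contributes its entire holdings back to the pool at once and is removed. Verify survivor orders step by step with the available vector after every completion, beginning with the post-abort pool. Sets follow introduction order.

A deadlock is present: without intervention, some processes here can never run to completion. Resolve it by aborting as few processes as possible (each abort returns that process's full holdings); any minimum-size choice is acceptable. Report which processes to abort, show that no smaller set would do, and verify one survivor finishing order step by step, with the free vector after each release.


Abort P4 and P8.
Key observation: no ordering could ever have run P1 before the abort of P4 and P8; with (2, 2, 1, 0) back in the pool it fits at step 1.
Minimality, checking each single-abort alternative: P2 alone leaves P4 blocked (short on res2); P6 alone leaves P4 blocked (short on res2); P4 alone leaves P1 blocked (short on res2); P1 alone leaves P4 blocked (short on res2); P3 alone leaves P4 blocked (short on res2); P8 alone leaves P4 blocked (short on res2).
The survivors complete as P1, P2, P3, P6. Verifying each step (starting from the post-abort pool):
  pool = (5, 2, 2, 2)
  P1: need (3, 2, 2, 0) fits (5, 2, 2, 2); releases (0, 1, 0, 0), pool now (5, 3, 2, 2)
  P2: need (4, 0, 2, 0) fits (5, 3, 2, 2); releases (2, 0, 0, 0), pool now (7, 3, 2, 2)
  P3: need (0, 0, 1, 0) fits (7, 3, 2, 2); releases (1, 0, 1, 0), pool now (8, 3, 3, 2)
  P6: need (6, 0, 2, 1) fits (8, 3, 3, 2); releases (3, 0, 2, 3), pool now (11, 3, 5, 5)


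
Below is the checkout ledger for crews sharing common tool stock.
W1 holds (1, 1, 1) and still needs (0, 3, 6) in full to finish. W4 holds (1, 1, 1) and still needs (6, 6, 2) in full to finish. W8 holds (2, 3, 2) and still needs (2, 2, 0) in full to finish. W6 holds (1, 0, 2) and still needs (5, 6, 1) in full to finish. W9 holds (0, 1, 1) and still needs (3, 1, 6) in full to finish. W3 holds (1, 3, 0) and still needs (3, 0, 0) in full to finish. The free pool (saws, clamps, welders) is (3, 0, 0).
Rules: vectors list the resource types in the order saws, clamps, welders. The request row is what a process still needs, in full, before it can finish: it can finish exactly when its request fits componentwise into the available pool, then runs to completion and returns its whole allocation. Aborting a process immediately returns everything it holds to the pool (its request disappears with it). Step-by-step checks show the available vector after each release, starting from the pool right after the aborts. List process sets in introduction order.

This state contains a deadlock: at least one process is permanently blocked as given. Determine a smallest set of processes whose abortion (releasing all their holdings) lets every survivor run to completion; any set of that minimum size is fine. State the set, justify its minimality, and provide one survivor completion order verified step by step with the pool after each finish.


Abort W9.
Key observation: W1 was stuck for good until W9 gave back (0, 1, 1); in the order shown it finishes at step 5.
Why nothing smaller works: aborting no one leaves the state deadlocked as given.
Survivors finish in the order: W3, W8, W4, W6, W1. Walking it through (pool after the aborts first):
  pool = (3, 1, 1)
  W3 needs (3, 0, 0) <= (3, 1, 1) -> finishes; pool += (1, 3, 0) = (4, 4, 1)
  W8 needs (2, 2, 0) <= (4, 4, 1) -> finishes; pool += (2, 3, 2) = (6, 7, 3)
  W4 needs (6, 6, 2) <= (6, 7, 3) -> finishes; pool += (1, 1, 1) = (7, 8, 4)
  W6 needs (5, 6, 1) <= (7, 8, 4) -> finishes; pool += (1, 0, 2) = (8, 8, 6)
  W1 needs (0, 3, 6) <= (8, 8, 6) -> finishes; pool += (1, 1, 1) = (9, 9, 7)


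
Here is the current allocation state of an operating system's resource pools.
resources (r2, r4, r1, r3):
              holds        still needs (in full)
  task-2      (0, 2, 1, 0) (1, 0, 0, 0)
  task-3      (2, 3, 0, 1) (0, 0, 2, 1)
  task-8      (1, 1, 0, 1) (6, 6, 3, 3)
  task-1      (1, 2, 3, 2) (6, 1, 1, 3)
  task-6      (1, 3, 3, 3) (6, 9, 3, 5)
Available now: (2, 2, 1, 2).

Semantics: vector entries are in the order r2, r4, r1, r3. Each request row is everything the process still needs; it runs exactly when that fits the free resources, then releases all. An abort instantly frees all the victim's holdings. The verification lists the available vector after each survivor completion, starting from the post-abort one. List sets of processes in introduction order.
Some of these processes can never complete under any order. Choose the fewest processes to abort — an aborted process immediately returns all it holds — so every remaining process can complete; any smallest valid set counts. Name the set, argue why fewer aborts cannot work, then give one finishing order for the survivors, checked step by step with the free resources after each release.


Minimum abort set: task-8 and task-6.
Key observation: the returned (2, 4, 3, 4) from task-8 and task-6 is what brings task-1 — unrunnable before, under any order — into play at step 3.
Minimality, checking each single-abort alternative: task-2 alone leaves task-8 blocked (short on r2 and r1); task-3 alone leaves task-8 blocked (short on r2 and r1); task-8 alone leaves task-1 blocked (short on r2); task-1 alone leaves task-8 blocked (short on r2); task-6 alone leaves task-8 blocked (short on r2).
The survivors complete as task-3, task-2, task-1. Step-by-step check (starting from the post-abort pool):
  pool = (4, 6, 4, 6)
  task-3: need (0, 0, 2, 1) fits (4, 6, 4, 6); releases (2, 3, 0, 1), pool now (6, 9, 4, 7)
  task-2: need (1, 0, 0, 0) fits (6, 9, 4, 7); releases (0, 2, 1, 0), pool now (6, 11, 5, 7)
  task-1: need (6, 1, 1, 3) fits (6, 11, 5, 7); releases (1, 2, 3, 2), pool now (7, 13, 8, 9)


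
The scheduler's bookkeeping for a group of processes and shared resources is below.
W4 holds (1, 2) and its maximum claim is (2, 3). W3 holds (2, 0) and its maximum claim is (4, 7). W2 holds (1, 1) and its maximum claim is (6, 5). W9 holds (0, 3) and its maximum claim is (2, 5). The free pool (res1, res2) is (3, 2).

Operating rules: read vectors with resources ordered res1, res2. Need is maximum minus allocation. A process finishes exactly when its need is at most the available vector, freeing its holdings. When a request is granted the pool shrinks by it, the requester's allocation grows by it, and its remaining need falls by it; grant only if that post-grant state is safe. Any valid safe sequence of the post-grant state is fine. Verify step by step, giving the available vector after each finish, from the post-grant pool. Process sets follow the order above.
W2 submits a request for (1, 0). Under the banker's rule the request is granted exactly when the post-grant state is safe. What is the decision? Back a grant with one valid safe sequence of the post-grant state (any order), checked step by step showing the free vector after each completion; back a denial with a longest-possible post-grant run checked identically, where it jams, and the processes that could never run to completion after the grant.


GRANT: granting preserves safety; a valid post-grant sequence is W4, W9, W3, W2.
Key observation: with (2, 2) left after the transfer, W4 can run at once — the state stays safe.
Check on the post-grant state, step by step:
  pool = (2, 2)
  W4 needs (1, 1) <= (2, 2) -> finishes; pool += (1, 2) = (3, 4)
  W9 needs (2, 2) <= (3, 4) -> finishes; pool += (0, 3) = (3, 7)
  W3 needs (2, 7) <= (3, 7) -> finishes; pool += (2, 0) = (5, 7)
  W2 needs (4, 4) <= (5, 7) -> finishes; pool += (2, 1) = (7, 8)


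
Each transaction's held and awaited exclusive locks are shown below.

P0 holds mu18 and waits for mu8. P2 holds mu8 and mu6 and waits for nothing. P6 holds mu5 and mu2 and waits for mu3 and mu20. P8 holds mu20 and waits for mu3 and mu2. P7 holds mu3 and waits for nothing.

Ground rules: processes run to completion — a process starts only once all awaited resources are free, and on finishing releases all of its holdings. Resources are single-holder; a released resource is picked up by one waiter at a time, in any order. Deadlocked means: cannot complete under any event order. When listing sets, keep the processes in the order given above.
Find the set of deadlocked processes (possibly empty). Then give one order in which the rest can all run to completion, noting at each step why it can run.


The deadlocked set is P6 and P8.
Key observation: the loop P6 -> P8 -> P6 blocks itself forever; no other process is dragged down with it.
The rest can finish in the order P2, P0, P7.
Step-by-step check:
  P2: no waits; runs immediately, freeing mu8 and mu6
  P0 waits on mu8 — all released -> runs and releases mu18
  P7: no waits; runs immediately, freeing mu3


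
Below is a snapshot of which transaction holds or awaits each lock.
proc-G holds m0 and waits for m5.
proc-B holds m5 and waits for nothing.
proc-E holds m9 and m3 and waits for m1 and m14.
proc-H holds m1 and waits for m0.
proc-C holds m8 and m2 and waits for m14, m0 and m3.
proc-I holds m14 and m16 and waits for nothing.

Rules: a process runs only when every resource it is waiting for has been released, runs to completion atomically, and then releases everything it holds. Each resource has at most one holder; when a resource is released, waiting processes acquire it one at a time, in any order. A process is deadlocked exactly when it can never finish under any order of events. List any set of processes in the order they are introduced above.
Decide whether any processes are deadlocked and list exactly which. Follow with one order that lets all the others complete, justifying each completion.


Nothing here is deadlocked.
Key observation: the wait relation is loop-free; peeling off processes with no waits unwinds the whole state.
One completion order for the rest: proc-B, proc-G, proc-H, proc-I, proc-E, proc-C.
Walking it through:
  run proc-B (it waits on nothing); releases m5
  run proc-G (all its waits — m5 — are resolved); releases m0
  run proc-H (all its waits — m0 — are resolved); releases m1
  run proc-I (it waits on nothing); releases m14 and m16
  run proc-E (all its waits — m1 and m14 — are resolved); releases m9 and m3
  run proc-C (all its waits — m14, m0 and m3 — are resolved); releases m8 and m2
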